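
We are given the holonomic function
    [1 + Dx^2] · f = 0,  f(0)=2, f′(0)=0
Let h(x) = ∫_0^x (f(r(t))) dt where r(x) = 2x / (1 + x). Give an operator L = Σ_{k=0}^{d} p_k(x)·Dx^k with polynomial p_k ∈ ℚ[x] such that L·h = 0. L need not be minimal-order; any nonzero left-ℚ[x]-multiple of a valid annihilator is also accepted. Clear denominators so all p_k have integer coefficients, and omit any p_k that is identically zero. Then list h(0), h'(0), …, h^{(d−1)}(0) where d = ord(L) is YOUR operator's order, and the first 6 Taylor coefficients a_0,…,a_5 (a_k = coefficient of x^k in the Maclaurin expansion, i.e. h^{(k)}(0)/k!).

f: a_k = 2, 0, -1, 0, 1/12, 0, …
Change of var in L_f (x↦r) gives L₀.
∫: right-multiply L₀ by Dx.
L = 4·Dx + (2 + 6·x + 6·x^2 + 2·x^3)·Dx^2 + (1 + 4·x + 6·x^2 + 4·x^3 + x^4)·Dx^3  (order 3).
h: a_k = 0, 2, 0, -4/3, 2, -32/15, …
ICs: h(0) = 0, h′(0) = 2, h′′(0) = 0.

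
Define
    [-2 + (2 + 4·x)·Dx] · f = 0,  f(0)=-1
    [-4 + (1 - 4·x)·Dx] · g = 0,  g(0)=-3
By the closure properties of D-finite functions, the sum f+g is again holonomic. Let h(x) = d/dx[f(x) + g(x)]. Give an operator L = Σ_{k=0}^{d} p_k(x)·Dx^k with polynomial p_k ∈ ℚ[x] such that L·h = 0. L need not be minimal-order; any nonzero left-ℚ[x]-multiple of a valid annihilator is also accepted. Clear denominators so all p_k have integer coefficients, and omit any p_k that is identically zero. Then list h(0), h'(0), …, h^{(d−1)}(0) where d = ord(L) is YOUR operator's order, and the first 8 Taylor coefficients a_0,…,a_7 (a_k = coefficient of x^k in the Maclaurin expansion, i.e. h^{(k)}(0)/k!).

L = (-40 - 32·x) + (-31 - 136·x - 112·x^2)·Dx + (3 - 2·x - 32·x^2 - 32·x^3)·Dx^2  (order 2).
h: a_k = -13, -95, -1155/2, -6139/2, -122915/8, -589761/8, -5505255/16, -25165395/16, …
ICs: h(0) = -13, h′(0) = -95.

f: a_k = -1, -1, 1/2, -1/2, 5/8, -7/8, 21/16, -33/16, …
g: a_k = -3, -12, -48, -192, -768, -3072, -12288, -49152, …
Sum ⇒ L₀ = lclm(L_f,L_g) in ℚ(x)⟨Dx⟩.
Derive L from L₀ (diff closure).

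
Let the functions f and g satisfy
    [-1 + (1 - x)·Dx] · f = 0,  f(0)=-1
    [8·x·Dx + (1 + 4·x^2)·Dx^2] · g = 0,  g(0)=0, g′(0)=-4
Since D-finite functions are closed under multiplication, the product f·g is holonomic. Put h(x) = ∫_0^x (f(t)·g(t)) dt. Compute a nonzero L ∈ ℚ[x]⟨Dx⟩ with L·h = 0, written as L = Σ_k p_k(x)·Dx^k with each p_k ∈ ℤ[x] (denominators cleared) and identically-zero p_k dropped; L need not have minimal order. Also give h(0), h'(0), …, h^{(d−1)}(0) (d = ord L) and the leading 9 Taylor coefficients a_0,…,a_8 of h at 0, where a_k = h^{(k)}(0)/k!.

L = 8·x·Dx + (2 - 8·x + 16·x^2)·Dx^2 + (-1 + x - 4·x^2 + 4·x^3)·Dx^3  (order 3).
h: a_k = 0, 0, 2, 4/3, -1/3, -4/15, 86/45, 172/105, -659/210, …
ICs: h(0) = 0, h′(0) = 0, h′′(0) = 4.

f: a_k = -1, -1, -1, -1, -1, -1, -1, -1, -1, …
g: a_k = 0, -4, 0, 16/3, 0, -64/5, 0, 256/7, 0, …
Sym-product of L_f,L_g gives L₀ (≤ ord 2).
h=∫₀ˣh₀: take L = L₀·Dx.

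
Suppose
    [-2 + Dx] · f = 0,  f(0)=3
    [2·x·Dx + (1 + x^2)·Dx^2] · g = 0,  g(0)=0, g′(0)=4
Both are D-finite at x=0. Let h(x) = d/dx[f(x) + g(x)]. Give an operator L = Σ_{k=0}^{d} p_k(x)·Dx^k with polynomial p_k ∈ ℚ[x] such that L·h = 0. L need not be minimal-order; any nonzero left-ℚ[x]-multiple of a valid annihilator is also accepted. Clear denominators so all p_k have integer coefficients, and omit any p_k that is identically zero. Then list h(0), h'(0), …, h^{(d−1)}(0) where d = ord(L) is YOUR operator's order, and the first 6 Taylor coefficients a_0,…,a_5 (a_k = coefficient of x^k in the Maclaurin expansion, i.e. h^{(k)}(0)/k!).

f: a_k = 3, 6, 6, 4, 2, 4/5, …
g: a_k = 0, 4, 0, -4/3, 0, 4/5, …
Weyl lclm of L_f,L_g ⇒ L₀ (ord ≤ 3).
Derive L from L₀ (diff closure).
L = (2 - 4·x - 6·x^2 - 4·x^3) + (-3 - x^2 - 2·x^4)·Dx + (1 + x + 2·x^2 + x^3 + x^4)·Dx^2  (order 2).
h: a_k = 10, 12, 8, 8, 8, 8/5, …
ICs: h(0) = 10, h′(0) = 12.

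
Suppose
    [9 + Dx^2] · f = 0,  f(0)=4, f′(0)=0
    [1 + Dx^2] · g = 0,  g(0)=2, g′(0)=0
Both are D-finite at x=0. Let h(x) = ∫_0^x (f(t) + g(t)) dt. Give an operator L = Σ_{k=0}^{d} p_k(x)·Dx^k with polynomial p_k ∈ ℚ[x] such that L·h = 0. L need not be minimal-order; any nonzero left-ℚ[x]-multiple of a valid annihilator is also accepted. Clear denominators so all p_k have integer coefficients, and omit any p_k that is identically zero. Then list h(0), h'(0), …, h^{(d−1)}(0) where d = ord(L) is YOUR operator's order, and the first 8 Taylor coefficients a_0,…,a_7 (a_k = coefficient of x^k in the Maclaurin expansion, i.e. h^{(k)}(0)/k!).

f: a_k = 4, 0, -18, 0, 27/2, 0, -81/20, 0, …
g: a_k = 2, 0, -1, 0, 1/12, 0, -1/360, 0, …
L₀ := lclm(L_f,L_g); ord L₀ ≤ 2+2.
∫: right-multiply L₀ by Dx.
L = 9·Dx + 10·Dx^3 + Dx^5  (order 5).
h: a_k = 0, 6, 0, -19/3, 0, 163/60, 0, -1459/2520, …
ICs: h(0) = 0, h′(0) = 6, h′′(0) = 0, h′′′(0) = -38, h′′′′(0) = 0.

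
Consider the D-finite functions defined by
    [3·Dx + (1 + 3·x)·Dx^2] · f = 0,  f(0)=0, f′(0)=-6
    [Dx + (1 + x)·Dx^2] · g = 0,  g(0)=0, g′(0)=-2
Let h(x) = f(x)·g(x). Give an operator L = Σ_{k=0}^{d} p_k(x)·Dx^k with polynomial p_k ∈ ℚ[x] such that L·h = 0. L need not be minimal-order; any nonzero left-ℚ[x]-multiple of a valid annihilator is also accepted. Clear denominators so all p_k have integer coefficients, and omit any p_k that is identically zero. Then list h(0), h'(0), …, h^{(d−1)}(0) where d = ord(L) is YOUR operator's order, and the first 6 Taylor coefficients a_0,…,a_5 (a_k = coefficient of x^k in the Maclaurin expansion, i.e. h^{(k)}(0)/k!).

f: a_k = 0, -6, 9, -18, 81/2, -486/5, …
g: a_k = 0, -2, 1, -2/3, 1/2, -2/5, …
h₀=f·g: eliminate ⇒ L₀, order ≤ 2·2.
L = (30 + 72·x + 54·x^2)·Dx + (76 + 354·x + 540·x^2 + 270·x^3)·Dx^2 + (29 + 200·x + 486·x^2 + 504·x^3 + 189·x^4)·Dx^3 + (2 + 19·x + 68·x^2 + 114·x^3 + 90·x^4 + 27·x^5)·Dx^4  (order 4).
h: a_k = 0, 0, 12, -24, 49, -108, …
ICs: h(0) = 0, h′(0) = 0, h′′(0) = 24, h′′′(0) = -144.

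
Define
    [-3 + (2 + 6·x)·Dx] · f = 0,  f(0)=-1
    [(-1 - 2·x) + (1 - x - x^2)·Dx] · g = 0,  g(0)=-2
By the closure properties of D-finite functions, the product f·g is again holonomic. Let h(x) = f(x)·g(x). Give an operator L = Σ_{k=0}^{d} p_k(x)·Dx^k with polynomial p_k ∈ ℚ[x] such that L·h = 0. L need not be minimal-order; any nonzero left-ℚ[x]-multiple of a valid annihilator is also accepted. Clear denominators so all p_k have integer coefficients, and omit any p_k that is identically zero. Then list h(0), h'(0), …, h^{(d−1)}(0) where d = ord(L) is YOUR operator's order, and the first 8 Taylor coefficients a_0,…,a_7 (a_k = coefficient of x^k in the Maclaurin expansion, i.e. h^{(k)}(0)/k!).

f: a_k = -1, -3/2, 9/8, -27/16, 405/128, -1701/256, 15309/1024, -72171/2048, …
g: a_k = -2, -2, -4, -6, -10, -16, -26, -42, …
L₀ := L_f ⊗_s L_g (sym. prod.), ord ≤ 1.
L = (5 + 7·x + 9·x^2) + (-2 - 4·x + 8·x^2 + 6·x^3)·Dx  (order 1).
h: a_k = 2, 5, 19/4, 105/8, 739/64, 4859/128, 10039/512, 131121/1024, …
ICs: h(0) = 2.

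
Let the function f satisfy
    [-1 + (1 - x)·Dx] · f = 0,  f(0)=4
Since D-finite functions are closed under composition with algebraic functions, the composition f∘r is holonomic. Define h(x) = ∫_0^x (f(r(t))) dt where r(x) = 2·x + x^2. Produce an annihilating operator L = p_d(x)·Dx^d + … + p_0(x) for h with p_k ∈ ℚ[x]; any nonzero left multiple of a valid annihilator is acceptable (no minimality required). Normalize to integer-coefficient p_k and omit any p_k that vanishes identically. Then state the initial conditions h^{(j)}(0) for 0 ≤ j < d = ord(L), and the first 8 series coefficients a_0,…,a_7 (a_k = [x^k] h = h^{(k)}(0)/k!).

L = (2 + 2·x)·Dx + (-1 + 2·x + x^2)·Dx^2  (order 2).
h: a_k = 0, 4, 4, 20/3, 12, 116/5, 140/3, 676/7, …
ICs: h(0) = 0, h′(0) = 4.

f: a_k = 4, 4, 4, 4, 4, 4, 4, 4, …
h₀=f(r): pull back L_f along r ⇒ L₀.
∫: right-multiply L₀ by Dx.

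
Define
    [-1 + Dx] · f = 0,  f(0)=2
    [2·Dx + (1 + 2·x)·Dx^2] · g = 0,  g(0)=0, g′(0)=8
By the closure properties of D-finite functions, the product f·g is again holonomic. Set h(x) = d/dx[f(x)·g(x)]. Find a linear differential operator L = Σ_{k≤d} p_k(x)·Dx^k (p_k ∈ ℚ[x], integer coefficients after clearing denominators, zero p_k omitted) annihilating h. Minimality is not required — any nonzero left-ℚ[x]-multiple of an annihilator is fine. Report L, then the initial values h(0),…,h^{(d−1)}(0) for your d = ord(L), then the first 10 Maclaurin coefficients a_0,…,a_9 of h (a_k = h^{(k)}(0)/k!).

L = (5 - 4·x + 4·x^2) + (-4 + 4·x - 8·x^2)·Dx + (-1 + 4·x^2)·Dx^2  (order 2).
h: a_k = 16, 0, 40, -64, 418/3, -848/3, 25829/45, -52208/45, 393007/168, -13349374/2835, …
ICs: h(0) = 16, h′(0) = 0.

f: a_k = 2, 2, 1, 1/3, 1/12, 1/60, 1/360, 1/2520, 1/20160, 1/181440, …
g: a_k = 0, 8, -8, 32/3, -16, 128/5, -128/3, 512/7, -128, 2048/9, …
L₀ := L_f ⊗_s L_g (sym. prod.), ord ≤ 2.
Differentiate: ansatz ord ≤ ord L₀ ⇒ L.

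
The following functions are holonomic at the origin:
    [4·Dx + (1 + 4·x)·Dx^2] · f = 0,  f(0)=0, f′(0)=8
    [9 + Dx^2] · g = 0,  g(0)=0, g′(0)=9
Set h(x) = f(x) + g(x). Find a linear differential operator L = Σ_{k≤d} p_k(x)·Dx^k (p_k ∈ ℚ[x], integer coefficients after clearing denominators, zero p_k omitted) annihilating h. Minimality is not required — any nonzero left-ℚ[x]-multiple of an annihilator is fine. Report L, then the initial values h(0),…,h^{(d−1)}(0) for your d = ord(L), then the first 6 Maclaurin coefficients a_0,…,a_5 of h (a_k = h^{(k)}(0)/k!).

L = (3780 + 2592·x + 5184·x^2)·Dx + (369 + 2124·x + 3888·x^2 + 5184·x^3)·Dx^2 + (420 + 288·x + 576·x^2)·Dx^3 + (41 + 236·x + 432·x^2 + 576·x^3)·Dx^4  (order 4).
h: a_k = 0, 17, -16, 175/6, -128, 16627/40, …
ICs: h(0) = 0, h′(0) = 17, h′′(0) = -32, h′′′(0) = 175.

f: a_k = 0, 8, -16, 128/3, -128, 2048/5, …
g: a_k = 0, 9, 0, -27/2, 0, 243/40, …
L₀ := lclm(L_f,L_g); ord L₀ ≤ 2+2.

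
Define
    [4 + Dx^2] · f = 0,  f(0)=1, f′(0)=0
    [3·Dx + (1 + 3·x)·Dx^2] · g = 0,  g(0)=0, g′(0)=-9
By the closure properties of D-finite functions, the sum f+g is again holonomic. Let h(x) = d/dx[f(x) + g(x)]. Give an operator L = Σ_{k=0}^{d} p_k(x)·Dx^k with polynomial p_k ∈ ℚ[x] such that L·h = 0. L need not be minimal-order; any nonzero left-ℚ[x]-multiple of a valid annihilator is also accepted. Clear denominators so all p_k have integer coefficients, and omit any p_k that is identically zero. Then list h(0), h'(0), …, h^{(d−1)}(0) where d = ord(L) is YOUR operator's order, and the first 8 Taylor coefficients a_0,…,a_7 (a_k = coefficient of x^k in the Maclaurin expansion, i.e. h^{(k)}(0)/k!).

L = (348 + 144·x + 216·x^2) + (44 + 180·x + 216·x^2 + 216·x^3)·Dx + (87 + 36·x + 54·x^2)·Dx^2 + (11 + 45·x + 54·x^2 + 54·x^3)·Dx^3  (order 3).
h: a_k = -9, 23, -81, 737/3, -729, 32797/15, -6561, 6200161/315, …
ICs: h(0) = -9, h′(0) = 23, h′′(0) = -162.

f: a_k = 1, 0, -2, 0, 2/3, 0, -4/45, 0, …
g: a_k = 0, -9, 27/2, -27, 243/4, -729/5, 729/2, -6561/7, …
f+g: L₀ = lclm(L_f,L_g), ord ≤ 2+2.
Differentiate: ansatz ord ≤ ord L₀ ⇒ L.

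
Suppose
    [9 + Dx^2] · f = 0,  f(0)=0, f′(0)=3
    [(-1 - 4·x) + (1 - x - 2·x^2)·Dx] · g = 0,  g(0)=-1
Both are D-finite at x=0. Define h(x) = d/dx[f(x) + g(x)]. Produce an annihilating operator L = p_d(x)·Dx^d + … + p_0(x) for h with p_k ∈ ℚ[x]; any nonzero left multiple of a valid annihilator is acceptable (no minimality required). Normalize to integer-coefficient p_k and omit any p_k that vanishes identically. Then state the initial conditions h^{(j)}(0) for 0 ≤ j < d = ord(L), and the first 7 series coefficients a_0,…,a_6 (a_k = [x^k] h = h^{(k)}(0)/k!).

L = (954 + 3600·x + 8154·x^2 + 4140·x^3 + 5760·x^4 + 3888·x^5 + 2592·x^6) + (-117 - 369·x + 585·x^2 + 747·x^3 + 90·x^4 + 828·x^5 + 1512·x^6 + 864·x^7)·Dx + (106 + 400·x + 906·x^2 + 460·x^3 + 640·x^4 + 432·x^5 + 288·x^6)·Dx^2 + (-13 - 41·x + 65·x^2 + 83·x^3 + 10·x^4 + 92·x^5 + 168·x^6 + 96·x^7)·Dx^3  (order 3).
h: a_k = 2, -6, -57/2, -44, -759/8, -258, -47843/80, …
ICs: h(0) = 2, h′(0) = -6, h′′(0) = -57.

f: a_k = 0, 3, 0, -9/2, 0, 81/40, 0, …
g: a_k = -1, -1, -3, -5, -11, -21, -43, …
L₀ := lclm(L_f,L_g); ord L₀ ≤ 2+1.
Differentiate: ansatz ord ≤ ord L₀ ⇒ L.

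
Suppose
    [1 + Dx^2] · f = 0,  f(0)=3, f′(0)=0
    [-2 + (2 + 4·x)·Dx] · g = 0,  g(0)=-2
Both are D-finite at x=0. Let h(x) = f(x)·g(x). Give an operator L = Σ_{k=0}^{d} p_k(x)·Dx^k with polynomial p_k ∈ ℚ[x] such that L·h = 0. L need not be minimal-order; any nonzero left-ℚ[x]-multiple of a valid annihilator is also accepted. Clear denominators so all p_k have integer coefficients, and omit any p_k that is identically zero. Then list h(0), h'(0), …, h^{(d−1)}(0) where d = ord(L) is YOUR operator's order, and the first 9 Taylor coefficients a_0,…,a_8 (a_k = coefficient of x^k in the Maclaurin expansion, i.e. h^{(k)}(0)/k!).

f: a_k = 3, 0, -3/2, 0, 1/8, 0, -1/240, 0, 1/13440, …
g: a_k = -2, -2, 1, -1, 5/4, -7/4, 21/8, -33/8, 429/64, …
L₀ := L_f ⊗_s L_g (sym. prod.), ord ≤ 2.
L = (4 + 4·x + 4·x^2) + (-2 - 4·x)·Dx + (1 + 4·x + 4·x^2)·Dx^2  (order 2).
h: a_k = -6, -6, 6, 0, 2, -4, 92/15, -148/15, 1714/105, …
ICs: h(0) = -6, h′(0) = -6.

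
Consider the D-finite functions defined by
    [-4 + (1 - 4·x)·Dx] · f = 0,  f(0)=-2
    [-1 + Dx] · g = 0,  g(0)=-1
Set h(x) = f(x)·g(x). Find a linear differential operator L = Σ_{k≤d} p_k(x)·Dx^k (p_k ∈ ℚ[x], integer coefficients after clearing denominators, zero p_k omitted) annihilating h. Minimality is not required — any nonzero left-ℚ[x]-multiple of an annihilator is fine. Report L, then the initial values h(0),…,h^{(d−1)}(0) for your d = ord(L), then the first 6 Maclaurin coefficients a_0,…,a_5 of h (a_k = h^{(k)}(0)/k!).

L = (5 - 4·x) + (-1 + 4·x)·Dx  (order 1).
h: a_k = 2, 10, 41, 493/3, 7889/12, 157781/60, …
ICs: h(0) = 2.

f: a_k = -2, -8, -32, -128, -512, -2048, …
g: a_k = -1, -1, -1/2, -1/6, -1/24, -1/120, …
h₀=f·g: eliminate ⇒ L₀, order ≤ 1·1.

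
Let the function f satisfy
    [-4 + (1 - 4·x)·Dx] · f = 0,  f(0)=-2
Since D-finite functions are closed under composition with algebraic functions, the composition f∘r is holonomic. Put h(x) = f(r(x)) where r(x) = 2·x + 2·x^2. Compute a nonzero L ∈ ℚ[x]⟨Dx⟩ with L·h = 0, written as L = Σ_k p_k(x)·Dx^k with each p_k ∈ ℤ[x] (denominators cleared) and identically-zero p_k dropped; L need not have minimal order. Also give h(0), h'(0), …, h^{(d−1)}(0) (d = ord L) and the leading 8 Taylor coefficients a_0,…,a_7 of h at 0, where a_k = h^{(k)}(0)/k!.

f: a_k = -2, -8, -32, -128, -512, -2048, -8192, -32768, …
Substitute x→r, Dx→(1/r')Dx; clear ⇒ L₀.
L = (8 + 16·x) + (-1 + 8·x + 8·x^2)·Dx  (order 1).
h: a_k = -2, -16, -144, -1280, -11392, -101376, -902144, -8028160, …
ICs: h(0) = -2.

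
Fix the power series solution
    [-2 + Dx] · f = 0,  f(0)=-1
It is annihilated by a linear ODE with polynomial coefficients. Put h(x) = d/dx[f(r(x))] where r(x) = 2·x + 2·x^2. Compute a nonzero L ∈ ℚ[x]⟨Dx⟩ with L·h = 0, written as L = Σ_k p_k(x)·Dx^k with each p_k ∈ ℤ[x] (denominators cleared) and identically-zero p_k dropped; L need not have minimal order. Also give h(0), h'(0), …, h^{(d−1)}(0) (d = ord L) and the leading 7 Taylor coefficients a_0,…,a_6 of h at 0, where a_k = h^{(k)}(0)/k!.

L = (6 + 16·x + 16·x^2) + (-1 - 2·x)·Dx  (order 1).
h: a_k = -4, -24, -80, -608/3, -416, -11072/15, -52096/45, …
ICs: h(0) = -4.

f: a_k = -1, -2, -2, -4/3, -2/3, -4/15, -4/45, …
Substitute x→r, Dx→(1/r')Dx; clear ⇒ L₀.
Differentiate: ansatz ord ≤ ord L₀ ⇒ L.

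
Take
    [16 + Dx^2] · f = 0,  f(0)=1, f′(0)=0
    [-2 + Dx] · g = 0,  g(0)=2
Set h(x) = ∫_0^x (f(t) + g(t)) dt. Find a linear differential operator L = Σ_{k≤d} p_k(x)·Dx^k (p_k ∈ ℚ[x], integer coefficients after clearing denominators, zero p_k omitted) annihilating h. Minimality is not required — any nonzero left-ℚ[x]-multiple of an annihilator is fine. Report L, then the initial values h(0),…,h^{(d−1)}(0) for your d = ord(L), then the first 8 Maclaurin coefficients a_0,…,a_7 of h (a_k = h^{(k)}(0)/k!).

L = -32·Dx + 16·Dx^2 - 2·Dx^3 + Dx^4  (order 4).
h: a_k = 0, 3, 2, -4/3, 2/3, 12/5, 4/45, -248/315, …
ICs: h(0) = 0, h′(0) = 3, h′′(0) = 4, h′′′(0) = -8.

f: a_k = 1, 0, -8, 0, 32/3, 0, -256/45, 0, …
g: a_k = 2, 4, 4, 8/3, 4/3, 8/15, 8/45, 16/315, …
L₀ := lclm(L_f,L_g); ord L₀ ≤ 2+1.
∫: right-multiply L₀ by Dx.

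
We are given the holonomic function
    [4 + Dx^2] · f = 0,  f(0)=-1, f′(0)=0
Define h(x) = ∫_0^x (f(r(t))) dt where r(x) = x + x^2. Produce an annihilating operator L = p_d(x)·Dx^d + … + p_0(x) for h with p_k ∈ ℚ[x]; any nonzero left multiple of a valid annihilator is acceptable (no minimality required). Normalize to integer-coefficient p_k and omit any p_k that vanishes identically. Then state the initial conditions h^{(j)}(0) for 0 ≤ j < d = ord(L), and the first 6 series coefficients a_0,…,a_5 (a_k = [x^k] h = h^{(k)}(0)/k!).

L = (4 + 24·x + 48·x^2 + 32·x^3)·Dx - 2·Dx^2 + (1 + 2·x)·Dx^3  (order 3).
h: a_k = 0, -1, 0, 2/3, 1, 4/15, …
ICs: h(0) = 0, h′(0) = -1, h′′(0) = 0.

f: a_k = -1, 0, 2, 0, -2/3, 0, …
h₀=f(r): pull back L_f along r ⇒ L₀.
h=∫h₀ ⇒ L = L₀·Dx.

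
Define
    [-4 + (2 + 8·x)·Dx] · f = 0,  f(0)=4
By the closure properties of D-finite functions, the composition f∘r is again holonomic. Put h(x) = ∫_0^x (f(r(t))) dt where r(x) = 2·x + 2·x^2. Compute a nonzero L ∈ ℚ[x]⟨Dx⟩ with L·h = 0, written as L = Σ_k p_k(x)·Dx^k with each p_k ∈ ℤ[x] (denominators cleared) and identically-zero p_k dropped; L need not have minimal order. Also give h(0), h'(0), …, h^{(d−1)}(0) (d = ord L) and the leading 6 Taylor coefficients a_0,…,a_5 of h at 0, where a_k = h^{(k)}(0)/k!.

L = (-4 - 8·x)·Dx + (1 + 8·x + 8·x^2)·Dx^2  (order 2).
h: a_k = 0, 4, 8, -16/3, 16, -288/5, …
ICs: h(0) = 0, h′(0) = 4.

f: a_k = 4, 8, -8, 16, -40, 112, …
Substitute x→r, Dx→(1/r')Dx; clear ⇒ L₀.
Integrate: L := L₀·Dx.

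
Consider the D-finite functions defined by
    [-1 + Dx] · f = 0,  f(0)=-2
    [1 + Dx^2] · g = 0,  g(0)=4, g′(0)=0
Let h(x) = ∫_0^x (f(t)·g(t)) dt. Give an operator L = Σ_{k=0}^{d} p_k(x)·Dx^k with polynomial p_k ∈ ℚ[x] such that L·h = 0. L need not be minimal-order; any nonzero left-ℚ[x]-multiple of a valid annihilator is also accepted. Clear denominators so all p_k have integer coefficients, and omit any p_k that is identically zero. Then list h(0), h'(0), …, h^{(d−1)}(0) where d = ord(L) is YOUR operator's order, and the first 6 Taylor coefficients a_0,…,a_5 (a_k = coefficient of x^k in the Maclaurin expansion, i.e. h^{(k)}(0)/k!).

L = 2·Dx - 2·Dx^2 + Dx^3  (order 3).
h: a_k = 0, -8, -4, 0, 2/3, 4/15, …
ICs: h(0) = 0, h′(0) = -8, h′′(0) = -8.

f: a_k = -2, -2, -1, -1/3, -1/12, -1/60, …
g: a_k = 4, 0, -2, 0, 1/6, 0, …
h₀=f·g: eliminate ⇒ L₀, order ≤ 1·2.
∫: right-multiply L₀ by Dx.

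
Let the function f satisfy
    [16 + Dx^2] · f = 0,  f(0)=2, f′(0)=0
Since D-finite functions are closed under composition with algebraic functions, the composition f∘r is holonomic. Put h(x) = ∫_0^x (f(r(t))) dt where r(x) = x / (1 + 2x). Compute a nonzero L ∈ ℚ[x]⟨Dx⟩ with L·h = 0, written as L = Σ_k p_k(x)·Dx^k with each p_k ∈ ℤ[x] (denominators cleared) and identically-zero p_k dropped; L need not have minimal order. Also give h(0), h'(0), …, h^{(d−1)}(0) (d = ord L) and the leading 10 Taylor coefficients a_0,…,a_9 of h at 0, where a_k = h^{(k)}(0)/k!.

f: a_k = 2, 0, -16, 0, 64/3, 0, -512/45, 0, 1024/315, 0, …
h₀=f(r): pull back L_f along r ⇒ L₀.
h=∫₀ˣh₀: take L = L₀·Dx.
L = 16·Dx + (4 + 24·x + 48·x^2 + 32·x^3)·Dx^2 + (1 + 8·x + 24·x^2 + 32·x^3 + 16·x^4)·Dx^3  (order 3).
h: a_k = 0, 2, 0, -16/3, 16, -512/15, 512/9, -2816/45, -128/5, 1205248/2835, …
ICs: h(0) = 0, h′(0) = 2, h′′(0) = 0.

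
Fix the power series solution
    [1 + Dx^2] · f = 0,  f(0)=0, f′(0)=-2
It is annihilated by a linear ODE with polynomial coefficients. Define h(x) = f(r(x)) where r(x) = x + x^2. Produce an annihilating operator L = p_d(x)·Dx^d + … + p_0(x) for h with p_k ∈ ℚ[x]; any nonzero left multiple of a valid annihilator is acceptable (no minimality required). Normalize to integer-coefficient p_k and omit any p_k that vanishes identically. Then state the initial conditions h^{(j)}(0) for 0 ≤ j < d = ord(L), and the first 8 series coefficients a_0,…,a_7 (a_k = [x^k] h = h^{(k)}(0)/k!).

L = (1 + 6·x + 12·x^2 + 8·x^3) - 2·Dx + (1 + 2·x)·Dx^2  (order 2).
h: a_k = 0, -2, -2, 1/3, 1, 59/60, 1/4, -419/2520, …
ICs: h(0) = 0, h′(0) = -2.

f: a_k = 0, -2, 0, 1/3, 0, -1/60, 0, 1/2520, …
Change of var in L_f (x↦r) gives L₀.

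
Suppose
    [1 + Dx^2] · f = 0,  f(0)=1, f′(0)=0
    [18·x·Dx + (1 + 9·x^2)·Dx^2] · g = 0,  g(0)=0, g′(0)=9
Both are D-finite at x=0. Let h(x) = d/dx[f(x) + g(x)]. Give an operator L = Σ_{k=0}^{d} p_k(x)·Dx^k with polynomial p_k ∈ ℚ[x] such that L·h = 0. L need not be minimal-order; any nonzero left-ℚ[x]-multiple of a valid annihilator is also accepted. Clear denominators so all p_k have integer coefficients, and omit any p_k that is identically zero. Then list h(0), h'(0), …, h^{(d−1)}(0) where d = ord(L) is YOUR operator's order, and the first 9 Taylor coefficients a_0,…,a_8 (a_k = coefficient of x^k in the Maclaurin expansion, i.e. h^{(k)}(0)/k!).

L = (-1926·x + 17820·x^3 + 1458·x^5) + (-17 + 351·x^2 + 4617·x^4 + 729·x^6)·Dx + (-1926·x + 17820·x^3 + 1458·x^5)·Dx^2 + (-17 + 351·x^2 + 4617·x^4 + 729·x^6)·Dx^3  (order 3).
h: a_k = 9, -1, -81, 1/6, 729, -1/120, -6561, 1/5040, 59049, …
ICs: h(0) = 9, h′(0) = -1, h′′(0) = -162.

f: a_k = 1, 0, -1/2, 0, 1/24, 0, -1/720, 0, 1/40320, …
g: a_k = 0, 9, 0, -27, 0, 729/5, 0, -6561/7, 0, …
Weyl lclm of L_f,L_g ⇒ L₀ (ord ≤ 4).
h=h₀': d/dx-closure on L₀ ⇒ L.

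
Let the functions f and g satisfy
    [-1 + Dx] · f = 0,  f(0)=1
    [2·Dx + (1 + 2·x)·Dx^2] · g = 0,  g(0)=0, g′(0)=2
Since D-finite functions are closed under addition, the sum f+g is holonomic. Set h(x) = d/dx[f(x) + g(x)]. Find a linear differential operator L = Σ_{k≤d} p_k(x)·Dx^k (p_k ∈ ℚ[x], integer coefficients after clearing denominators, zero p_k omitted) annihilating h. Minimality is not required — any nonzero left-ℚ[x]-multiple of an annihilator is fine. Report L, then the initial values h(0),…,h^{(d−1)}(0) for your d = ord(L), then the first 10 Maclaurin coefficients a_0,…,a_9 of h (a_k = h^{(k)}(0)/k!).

f: a_k = 1, 1, 1/2, 1/6, 1/24, 1/120, 1/720, 1/5040, 1/40320, 1/362880, …
g: a_k = 0, 2, -2, 8/3, -4, 32/5, -32/3, 128/7, -32, 512/9, …
Weyl lclm of L_f,L_g ⇒ L₀ (ord ≤ 3).
Differentiate: ansatz ord ≤ ord L₀ ⇒ L.
L = (-10 - 4·x) + (7 - 4·x - 4·x^2)·Dx + (3 + 8·x + 4·x^2)·Dx^2  (order 2).
h: a_k = 3, -3, 17/2, -95/6, 769/24, -7679/120, 92161/720, -1290239/5040, 20643841/40320, -371589119/362880, …
ICs: h(0) = 3, h′(0) = -3.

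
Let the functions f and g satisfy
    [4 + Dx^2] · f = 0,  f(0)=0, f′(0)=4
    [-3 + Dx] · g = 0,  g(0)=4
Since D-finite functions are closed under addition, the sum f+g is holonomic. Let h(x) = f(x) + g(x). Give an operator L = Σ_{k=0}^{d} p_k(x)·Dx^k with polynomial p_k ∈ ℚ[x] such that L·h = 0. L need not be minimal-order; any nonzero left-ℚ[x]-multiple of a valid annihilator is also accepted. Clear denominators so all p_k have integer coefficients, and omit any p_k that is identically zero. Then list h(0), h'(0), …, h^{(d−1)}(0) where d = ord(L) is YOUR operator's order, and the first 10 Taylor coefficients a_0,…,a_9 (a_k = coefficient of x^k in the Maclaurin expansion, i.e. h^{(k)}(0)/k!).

f: a_k = 0, 4, 0, -8/3, 0, 8/15, 0, -16/315, 0, 8/2835, …
g: a_k = 4, 12, 18, 18, 27/2, 81/10, 81/20, 243/140, 729/1120, 243/1120, …
L₀ := lclm(L_f,L_g); ord L₀ ≤ 2+1.
L = -12 + 4·Dx - 3·Dx^2 + Dx^3  (order 3).
h: a_k = 4, 16, 18, 46/3, 27/2, 259/30, 81/20, 2123/1260, 729/1120, 19939/90720, …
ICs: h(0) = 4, h′(0) = 16, h′′(0) = 36.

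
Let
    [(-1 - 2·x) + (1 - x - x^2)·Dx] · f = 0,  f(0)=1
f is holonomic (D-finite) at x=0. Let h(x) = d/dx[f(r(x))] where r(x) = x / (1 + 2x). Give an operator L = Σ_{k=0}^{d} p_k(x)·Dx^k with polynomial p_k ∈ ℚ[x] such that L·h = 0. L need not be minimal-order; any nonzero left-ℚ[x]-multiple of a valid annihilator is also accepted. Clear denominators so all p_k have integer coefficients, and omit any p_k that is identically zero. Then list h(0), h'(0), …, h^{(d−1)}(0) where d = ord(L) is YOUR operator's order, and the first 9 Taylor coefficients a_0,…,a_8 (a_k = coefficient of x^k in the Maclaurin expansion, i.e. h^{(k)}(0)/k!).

f: a_k = 1, 1, 2, 3, 5, 8, 13, 21, 34, …
L₀ from L_f via x↦r, Dx↦r'^{-1}Dx.
Derive L from L₀ (diff closure).
L = (-6·x - 18·x^2 - 16·x^3) + (-1 - 9·x - 27·x^2 - 30·x^3 - 8·x^4)·Dx  (order 1).
h: a_k = 1, 0, -3, 12, -40, 126, -385, 1152, -3393, …
ICs: h(0) = 1.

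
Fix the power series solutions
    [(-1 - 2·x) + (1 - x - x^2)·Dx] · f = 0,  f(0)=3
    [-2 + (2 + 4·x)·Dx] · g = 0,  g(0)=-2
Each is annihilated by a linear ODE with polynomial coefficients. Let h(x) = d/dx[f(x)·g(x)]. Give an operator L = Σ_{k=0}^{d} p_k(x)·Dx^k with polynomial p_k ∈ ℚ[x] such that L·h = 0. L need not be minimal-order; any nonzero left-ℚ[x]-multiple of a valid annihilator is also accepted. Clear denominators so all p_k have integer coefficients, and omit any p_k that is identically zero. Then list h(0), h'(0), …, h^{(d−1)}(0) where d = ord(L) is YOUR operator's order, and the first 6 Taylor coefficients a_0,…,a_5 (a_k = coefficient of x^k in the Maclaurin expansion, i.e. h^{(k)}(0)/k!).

f: a_k = 3, 3, 6, 9, 15, 24, …
g: a_k = -2, -2, 1, -1, 5/4, -7/4, …
Sym-product of L_f,L_g gives L₀ (≤ ord 1).
Derive L from L₀ (diff closure).
L = (5 + 30·x + 45·x^2 + 30·x^3 + 15·x^4) + (-2 - 5·x + 10·x^3 + 15·x^4 + 6·x^5)·Dx  (order 1).
h: a_k = -12, -30, -90, -165, -765/2, -2637/4, …
ICs: h(0) = -12.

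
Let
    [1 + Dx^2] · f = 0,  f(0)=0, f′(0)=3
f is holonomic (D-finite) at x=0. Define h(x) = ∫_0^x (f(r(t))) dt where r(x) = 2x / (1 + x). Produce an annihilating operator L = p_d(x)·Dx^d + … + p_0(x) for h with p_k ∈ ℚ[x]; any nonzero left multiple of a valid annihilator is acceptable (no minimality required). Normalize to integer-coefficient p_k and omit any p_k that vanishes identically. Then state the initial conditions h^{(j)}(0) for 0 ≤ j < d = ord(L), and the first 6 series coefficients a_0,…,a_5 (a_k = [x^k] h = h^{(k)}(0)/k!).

L = 4·Dx + (2 + 6·x + 6·x^2 + 2·x^3)·Dx^2 + (1 + 4·x + 6·x^2 + 4·x^3 + x^4)·Dx^3  (order 3).
h: a_k = 0, 0, 3, -2, 1/2, 6/5, …
ICs: h(0) = 0, h′(0) = 0, h′′(0) = 6.

f: a_k = 0, 3, 0, -1/2, 0, 1/40, …
L₀ from L_f via x↦r, Dx↦r'^{-1}Dx.
h=∫h₀ ⇒ L = L₀·Dx.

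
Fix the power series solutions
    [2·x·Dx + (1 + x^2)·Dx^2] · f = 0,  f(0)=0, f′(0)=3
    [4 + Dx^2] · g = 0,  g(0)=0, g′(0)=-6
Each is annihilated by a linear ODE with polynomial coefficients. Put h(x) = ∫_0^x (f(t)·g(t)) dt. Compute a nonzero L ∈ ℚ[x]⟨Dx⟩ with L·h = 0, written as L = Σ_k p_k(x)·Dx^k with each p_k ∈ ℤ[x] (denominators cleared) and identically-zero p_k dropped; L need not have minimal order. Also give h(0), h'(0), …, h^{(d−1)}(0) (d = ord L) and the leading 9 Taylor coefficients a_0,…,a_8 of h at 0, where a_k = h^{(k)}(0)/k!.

f: a_k = 0, 3, 0, -1, 0, 3/5, 0, -3/7, 0, …
g: a_k = 0, -6, 0, 4, 0, -4/5, 0, 8/105, 0, …
Sym-product of L_f,L_g gives L₀ (≤ ord 4).
h=∫h₀ ⇒ L = L₀·Dx.
L = (160 + 464·x^2 + 464·x^4 + 256·x^6 + 64·x^8)·Dx + (96·x + 224·x^3 + 192·x^5 + 64·x^7)·Dx^2 + (60 + 188·x^2 + 216·x^4 + 128·x^6 + 32·x^8)·Dx^3 + (24·x + 56·x^3 + 48·x^5 + 16·x^7)·Dx^4 + (5 + 18·x^2 + 25·x^4 + 16·x^6 + 4·x^8)·Dx^5  (order 5).
h: a_k = 0, 0, 0, -6, 0, 18/5, 0, -10/7, 0, …
ICs: h(0) = 0, h′(0) = 0, h′′(0) = 0, h′′′(0) = -36, h′′′′(0) = 0.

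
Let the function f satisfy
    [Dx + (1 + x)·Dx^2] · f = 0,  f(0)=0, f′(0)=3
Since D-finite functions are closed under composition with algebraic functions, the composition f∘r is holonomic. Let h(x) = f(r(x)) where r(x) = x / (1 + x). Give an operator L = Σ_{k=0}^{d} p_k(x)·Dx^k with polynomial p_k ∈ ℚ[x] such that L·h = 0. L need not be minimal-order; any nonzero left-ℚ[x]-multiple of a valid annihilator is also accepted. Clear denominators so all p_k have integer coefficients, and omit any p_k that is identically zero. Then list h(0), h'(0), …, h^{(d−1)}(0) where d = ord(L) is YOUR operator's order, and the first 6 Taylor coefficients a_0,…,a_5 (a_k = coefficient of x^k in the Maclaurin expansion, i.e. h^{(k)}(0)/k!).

L = (3 + 4·x)·Dx + (1 + 3·x + 2·x^2)·Dx^2  (order 2).
h: a_k = 0, 3, -9/2, 7, -45/4, 93/5, …
ICs: h(0) = 0, h′(0) = 3.

f: a_k = 0, 3, -3/2, 1, -3/4, 3/5, …
Substitute x→r, Dx→(1/r')Dx; clear ⇒ L₀.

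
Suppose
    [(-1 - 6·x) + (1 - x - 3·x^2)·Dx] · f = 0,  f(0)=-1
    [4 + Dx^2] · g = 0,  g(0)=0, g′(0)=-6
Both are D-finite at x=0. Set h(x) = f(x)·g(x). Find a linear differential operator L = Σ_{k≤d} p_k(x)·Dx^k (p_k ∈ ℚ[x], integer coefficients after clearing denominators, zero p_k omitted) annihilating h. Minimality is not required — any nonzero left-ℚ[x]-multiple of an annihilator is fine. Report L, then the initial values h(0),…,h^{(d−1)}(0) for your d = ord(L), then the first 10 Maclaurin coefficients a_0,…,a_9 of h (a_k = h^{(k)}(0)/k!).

f: a_k = -1, -1, -4, -7, -19, -40, -97, -217, -508, -1159, …
g: a_k = 0, -6, 0, 4, 0, -4/5, 0, 8/105, 0, -4/945, …
f·g: L₀ = L_f ⊗_s L_g, ord ≤ 1·2.
L = (2 + 4·x + 12·x^2) + (2 + 12·x)·Dx + (-1 + x + 3·x^2)·Dx^2  (order 2).
h: a_k = 0, 6, 6, 20, 38, 494/5, 1064/5, 53458/105, 24098/21, 505556/189, …
ICs: h(0) = 0, h′(0) = 6.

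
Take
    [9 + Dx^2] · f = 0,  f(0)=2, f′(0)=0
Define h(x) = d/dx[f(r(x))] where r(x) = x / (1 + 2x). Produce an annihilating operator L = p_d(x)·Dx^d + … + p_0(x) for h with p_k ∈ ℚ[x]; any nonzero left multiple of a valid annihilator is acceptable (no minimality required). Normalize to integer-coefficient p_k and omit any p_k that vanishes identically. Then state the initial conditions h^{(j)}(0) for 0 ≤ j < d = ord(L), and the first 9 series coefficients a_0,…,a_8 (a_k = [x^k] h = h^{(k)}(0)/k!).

f: a_k = 2, 0, -9, 0, 27/4, 0, -81/40, 0, 729/2240, …
Change of var in L_f (x↦r) gives L₀.
Differentiate: ansatz ord ≤ ord L₀ ⇒ L.
L = (33 + 96·x + 96·x^2) + (12 + 72·x + 144·x^2 + 96·x^3)·Dx + (1 + 8·x + 24·x^2 + 32·x^3 + 16·x^4)·Dx^2  (order 2).
h: a_k = 0, -18, 108, -405, 1170, -54243/20, 47061/10, -188955/56, -2492289/140, …
ICs: h(0) = 0, h′(0) = -18.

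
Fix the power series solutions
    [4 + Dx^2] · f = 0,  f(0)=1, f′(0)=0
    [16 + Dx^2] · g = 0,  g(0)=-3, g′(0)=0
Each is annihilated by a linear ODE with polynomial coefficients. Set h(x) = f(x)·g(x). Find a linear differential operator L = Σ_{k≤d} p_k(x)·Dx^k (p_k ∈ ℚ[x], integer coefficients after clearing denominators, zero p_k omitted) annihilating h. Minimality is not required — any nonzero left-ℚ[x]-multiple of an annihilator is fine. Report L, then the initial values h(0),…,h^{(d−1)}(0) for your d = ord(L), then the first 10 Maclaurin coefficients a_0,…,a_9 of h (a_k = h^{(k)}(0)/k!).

f: a_k = 1, 0, -2, 0, 2/3, 0, -4/45, 0, 2/315, 0, …
g: a_k = -3, 0, 24, 0, -32, 0, 256/15, 0, -512/105, 0, …
Product ⇒ symmetric product L₀, ord ≤ 4.
L = 144 + 40·Dx^2 + Dx^4  (order 4).
h: a_k = -3, 0, 30, 0, -82, 0, 292/3, 0, -6562/105, 0, …
ICs: h(0) = -3, h′(0) = 0, h′′(0) = 60, h′′′(0) = 0.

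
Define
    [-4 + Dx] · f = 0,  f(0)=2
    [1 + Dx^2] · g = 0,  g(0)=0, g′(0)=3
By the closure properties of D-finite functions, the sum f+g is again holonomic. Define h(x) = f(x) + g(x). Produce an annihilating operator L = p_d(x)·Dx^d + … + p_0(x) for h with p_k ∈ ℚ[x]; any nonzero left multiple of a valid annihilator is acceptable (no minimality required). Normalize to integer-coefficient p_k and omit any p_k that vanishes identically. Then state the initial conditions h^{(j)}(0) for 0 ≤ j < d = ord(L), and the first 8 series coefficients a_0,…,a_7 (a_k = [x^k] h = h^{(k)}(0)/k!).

L = -4 + Dx - 4·Dx^2 + Dx^3  (order 3).
h: a_k = 2, 11, 16, 125/6, 64/3, 2051/120, 512/45, 6553/1008, …
ICs: h(0) = 2, h′(0) = 11, h′′(0) = 32.

f: a_k = 2, 8, 16, 64/3, 64/3, 256/15, 512/45, 2048/315, …
g: a_k = 0, 3, 0, -1/2, 0, 1/40, 0, -1/1680, …
Sum ⇒ L₀ = lclm(L_f,L_g) in ℚ(x)⟨Dx⟩.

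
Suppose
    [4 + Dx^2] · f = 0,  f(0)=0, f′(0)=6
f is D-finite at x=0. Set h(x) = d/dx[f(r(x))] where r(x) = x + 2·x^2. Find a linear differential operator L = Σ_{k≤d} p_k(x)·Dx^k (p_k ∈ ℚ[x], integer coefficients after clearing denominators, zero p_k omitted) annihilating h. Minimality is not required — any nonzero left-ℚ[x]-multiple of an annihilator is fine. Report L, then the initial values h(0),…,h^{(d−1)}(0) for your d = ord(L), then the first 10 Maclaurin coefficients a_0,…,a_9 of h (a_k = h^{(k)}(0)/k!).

L = (52 + 64·x + 384·x^2 + 1024·x^3 + 1024·x^4) + (-12 - 48·x)·Dx + (1 + 8·x + 16·x^2)·Dx^2  (order 2).
h: a_k = 6, 24, -12, -96, -236, -144, 3352/15, 7552/15, 54436/105, 304/7, …
ICs: h(0) = 6, h′(0) = 24.

f: a_k = 0, 6, 0, -4, 0, 4/5, 0, -8/105, 0, 4/945, …
Substitute x→r, Dx→(1/r')Dx; clear ⇒ L₀.
Derive L from L₀ (diff closure).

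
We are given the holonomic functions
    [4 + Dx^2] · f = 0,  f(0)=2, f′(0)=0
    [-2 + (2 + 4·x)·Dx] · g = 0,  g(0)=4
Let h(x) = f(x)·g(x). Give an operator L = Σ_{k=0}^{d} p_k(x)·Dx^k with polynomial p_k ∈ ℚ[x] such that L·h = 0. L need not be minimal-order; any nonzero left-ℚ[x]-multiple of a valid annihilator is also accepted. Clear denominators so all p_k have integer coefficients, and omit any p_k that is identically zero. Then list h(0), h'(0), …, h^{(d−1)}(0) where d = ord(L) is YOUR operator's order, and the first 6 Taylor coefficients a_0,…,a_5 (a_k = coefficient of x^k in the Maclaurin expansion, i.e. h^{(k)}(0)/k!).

L = (7 + 16·x + 16·x^2) + (-2 - 4·x)·Dx + (1 + 4·x + 4·x^2)·Dx^2  (order 2).
h: a_k = 8, 8, -20, -12, 25/3, 13/3, …
ICs: h(0) = 8, h′(0) = 8.

f: a_k = 2, 0, -4, 0, 4/3, 0, …
g: a_k = 4, 4, -2, 2, -5/2, 7/2, …
Product ⇒ symmetric product L₀, ord ≤ 2.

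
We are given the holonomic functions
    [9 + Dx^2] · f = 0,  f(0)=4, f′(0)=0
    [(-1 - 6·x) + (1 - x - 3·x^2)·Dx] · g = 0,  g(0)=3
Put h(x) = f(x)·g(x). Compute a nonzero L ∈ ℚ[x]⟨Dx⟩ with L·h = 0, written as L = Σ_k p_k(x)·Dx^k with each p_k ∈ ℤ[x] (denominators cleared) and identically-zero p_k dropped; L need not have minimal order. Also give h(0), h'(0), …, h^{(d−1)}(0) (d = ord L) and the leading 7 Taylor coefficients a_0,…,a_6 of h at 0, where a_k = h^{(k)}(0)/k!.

L = (-3 + 9·x + 27·x^2) + (2 + 12·x)·Dx + (-1 + x + 3·x^2)·Dx^2  (order 2).
h: a_k = 12, 12, -6, 30, 105/2, 285/2, 5757/20, …
ICs: h(0) = 12, h′(0) = 12.

f: a_k = 4, 0, -18, 0, 27/2, 0, -81/20, …
g: a_k = 3, 3, 12, 21, 57, 120, 291, …
Sym-product of L_f,L_g gives L₀ (≤ ord 2).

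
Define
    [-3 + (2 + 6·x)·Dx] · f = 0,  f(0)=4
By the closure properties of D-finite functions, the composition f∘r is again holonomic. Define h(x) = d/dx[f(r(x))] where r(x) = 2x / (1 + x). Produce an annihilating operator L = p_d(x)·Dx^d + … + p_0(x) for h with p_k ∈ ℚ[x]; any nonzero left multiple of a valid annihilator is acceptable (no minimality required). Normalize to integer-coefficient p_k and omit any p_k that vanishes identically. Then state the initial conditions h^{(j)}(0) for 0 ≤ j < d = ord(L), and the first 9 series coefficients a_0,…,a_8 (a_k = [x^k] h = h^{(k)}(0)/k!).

f: a_k = 4, 6, -9/2, 27/4, -405/32, 1701/64, -15309/256, 72171/512, -2814669/8192, …
h₀=f(r): pull back L_f along r ⇒ L₀.
h₀' ⇒ L via d/dx closure of L₀.
L = (-5 - 14·x) + (-1 - 8·x - 7·x^2)·Dx  (order 1).
h: a_k = 12, -60, 306, -1722, 20685/2, -128961/2, 1644825/4, -10648221/4, 557431281/32, …
ICs: h(0) = 12.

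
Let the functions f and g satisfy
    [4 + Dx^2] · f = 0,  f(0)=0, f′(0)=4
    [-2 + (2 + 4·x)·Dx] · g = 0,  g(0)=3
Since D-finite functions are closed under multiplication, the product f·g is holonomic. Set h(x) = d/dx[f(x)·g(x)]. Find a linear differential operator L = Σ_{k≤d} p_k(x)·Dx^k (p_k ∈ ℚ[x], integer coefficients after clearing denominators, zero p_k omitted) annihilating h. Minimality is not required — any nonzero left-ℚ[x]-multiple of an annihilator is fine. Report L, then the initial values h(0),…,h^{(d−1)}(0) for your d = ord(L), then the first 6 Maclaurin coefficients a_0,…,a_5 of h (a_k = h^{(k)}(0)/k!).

f: a_k = 0, 4, 0, -8/3, 0, 8/15, …
g: a_k = 3, 3, -3/2, 3/2, -15/8, 21/8, …
L₀ := L_f ⊗_s L_g (sym. prod.), ord ≤ 2.
Derive L from L₀ (diff closure).
L = (53 + 288·x + 544·x^2 + 512·x^3 + 256·x^4) + (-2 - 36·x - 96·x^2 - 64·x^3)·Dx + (7 + 44·x + 108·x^2 + 128·x^3 + 64·x^4)·Dx^2  (order 2).
h: a_k = 12, 24, -42, -8, -19/2, 243/5, …
ICs: h(0) = 12, h′(0) = 24.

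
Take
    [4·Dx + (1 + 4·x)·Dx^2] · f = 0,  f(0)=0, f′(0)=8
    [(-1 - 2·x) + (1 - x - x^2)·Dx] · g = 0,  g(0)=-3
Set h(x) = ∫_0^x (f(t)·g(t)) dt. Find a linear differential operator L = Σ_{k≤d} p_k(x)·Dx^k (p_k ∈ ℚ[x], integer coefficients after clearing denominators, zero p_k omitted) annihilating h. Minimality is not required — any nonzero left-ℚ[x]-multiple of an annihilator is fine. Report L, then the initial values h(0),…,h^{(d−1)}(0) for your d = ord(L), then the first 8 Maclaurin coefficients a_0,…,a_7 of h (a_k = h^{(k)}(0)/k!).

f: a_k = 0, 8, -16, 128/3, -128, 2048/5, -4096/3, 32768/7, …
g: a_k = -3, -3, -6, -9, -15, -24, -39, -63, …
L₀ := L_f ⊗_s L_g (sym. prod.), ord ≤ 2.
h=∫₀ˣh₀: take L = L₀·Dx.
L = (6 + 16·x)·Dx + (-2 + 16·x + 20·x^2)·Dx^2 + (-1 - 3·x + 5·x^2 + 4·x^3)·Dx^3  (order 3).
h: a_k = 0, 0, -12, 8, -32, 56, -2692/15, 16496/35, …
ICs: h(0) = 0, h′(0) = 0, h′′(0) = -24.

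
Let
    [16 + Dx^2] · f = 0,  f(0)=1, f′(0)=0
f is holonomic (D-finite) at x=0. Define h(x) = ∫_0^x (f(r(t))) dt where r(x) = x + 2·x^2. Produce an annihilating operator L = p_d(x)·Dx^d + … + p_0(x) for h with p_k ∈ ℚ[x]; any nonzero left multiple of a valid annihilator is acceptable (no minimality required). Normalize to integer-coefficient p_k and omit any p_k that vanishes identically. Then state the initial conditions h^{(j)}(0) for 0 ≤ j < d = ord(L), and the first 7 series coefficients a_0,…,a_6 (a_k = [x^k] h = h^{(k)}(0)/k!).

L = (16 + 192·x + 768·x^2 + 1024·x^3)·Dx - 4·Dx^2 + (1 + 4·x)·Dx^3  (order 3).
h: a_k = 0, 1, 0, -8/3, -8, -64/15, 128/9, …
ICs: h(0) = 0, h′(0) = 1, h′′(0) = 0.

f: a_k = 1, 0, -8, 0, 32/3, 0, -256/45, …
h₀=f(r): pull back L_f along r ⇒ L₀.
h=∫₀ˣh₀: take L = L₀·Dx.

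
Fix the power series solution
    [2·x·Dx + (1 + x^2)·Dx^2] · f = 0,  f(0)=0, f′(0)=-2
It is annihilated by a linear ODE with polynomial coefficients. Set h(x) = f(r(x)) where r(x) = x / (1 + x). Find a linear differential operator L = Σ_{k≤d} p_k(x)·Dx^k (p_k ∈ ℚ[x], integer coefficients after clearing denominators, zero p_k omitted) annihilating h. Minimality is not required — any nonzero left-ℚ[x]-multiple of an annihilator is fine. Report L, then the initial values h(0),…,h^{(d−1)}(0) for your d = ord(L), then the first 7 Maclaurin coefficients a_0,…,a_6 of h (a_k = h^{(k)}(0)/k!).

L = (2 + 4·x)·Dx + (1 + 2·x + 2·x^2)·Dx^2  (order 2).
h: a_k = 0, -2, 2, -4/3, 0, 8/5, -8/3, …
ICs: h(0) = 0, h′(0) = -2.

f: a_k = 0, -2, 0, 2/3, 0, -2/5, 0, …
L₀ from L_f via x↦r, Dx↦r'^{-1}Dx.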